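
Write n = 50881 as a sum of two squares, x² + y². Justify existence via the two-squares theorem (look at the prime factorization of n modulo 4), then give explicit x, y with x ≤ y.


Step 1: Factor n = 50881 = 17 · 41 · 73.
Step 2: Check the mod-4 condition on each prime factor: 17 ≡ 1 (mod 4), exponent 1; 41 ≡ 1 (mod 4), exponent 1; 73 ≡ 1 (mod 4), exponent 1.
All primes ≡ 3 (mod 4) appear to even exponent (or don't appear), so by the two-squares theorem n IS expressible as a sum of two squares.
Step 3: Build a representation. Here n = 17 · 41 · 73 is a product of primes ≡ 1 (mod 4). Each prime p ≡ 1 (mod 4) is itself a sum of two squares; find a² by testing p − a² for a perfect square:
  17: 17 − 1² = 16 = 4² ⇒ 17 = 1² + 4².
  41: 41 − 1² = 40, 41 − 2² = 37, 41 − 3² = 32, 41 − 4² = 25 = 5² ⇒ 41 = 4² + 5².
  73: 73 − 1² = 72, 73 − 2² = 69, 73 − 3² = 64 = 8² ⇒ 73 = 3² + 8².
  Combine using the Brahmagupta–Fibonacci identity (a² + b²)(c² + d²) = (ac − bd)² + (ad + bc)² = (ac + bd)² + (ad − bc)²:
  17 · 41 = 697: from (1² + 4²)(4² + 5²), take (1·4 − 4·5, 1·5 + 4·4) = (4 − 20, 5 + 16) = (-16, 21); dropping signs (only squares matter) gives (16, 21); check 16² + 21² = 256 + 441 = 697 ✓.
  697 · 73 = 50881: from (16² + 21²)(3² + 8²), take (16·3 − 21·8, 16·8 + 21·3) = (48 − 168, 128 + 63) = (-120, 191); dropping signs (only squares matter) gives (120, 191); check 120² + 191² = 14400 + 36481 = 50881 ✓.
Step 4: Order so x ≤ y and verify: 120² + 191² = 14400 + 36481 = 50881 = n. ✓

n = 50881 = 120² + 191² (one valid representation with x ≤ y).


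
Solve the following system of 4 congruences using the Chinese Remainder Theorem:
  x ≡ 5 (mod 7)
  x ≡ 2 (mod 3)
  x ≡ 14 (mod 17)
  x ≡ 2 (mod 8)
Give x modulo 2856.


Product of moduli M = 7 · 3 · 17 · 8 = 2856.
Merge one congruence at a time:
  Start: x ≡ 5 (mod 7).
  Combine with x ≡ 2 (mod 3); new modulus lcm = 21.
    Write x = 5 + 7·t and substitute into x ≡ 2 (mod 3): 7·t ≡ 2 − 5 = -3 (mod 3).
    Reduce coefficients mod 3: 1·t ≡ 0 (mod 3).
    So t ≡ 0 (mod 3).
    Then x = 5 + 7·0 = 5, valid modulo lcm(7, 3) = 21: x ≡ 5 (mod 21).
  Combine with x ≡ 14 (mod 17); new modulus lcm = 357.
    Write x = 5 + 21·t and substitute into x ≡ 14 (mod 17): 21·t ≡ 14 − 5 = 9 (mod 17).
    Reduce coefficients mod 17: 4·t ≡ 9 (mod 17).
    The inverse of 4 mod 17 is 13 (since 4·13 = 52 = 3·17 + 1), so t ≡ 13·9 = 117 ≡ 15 (mod 17).
    Then x = 5 + 21·15 = 320, valid modulo lcm(21, 17) = 357: x ≡ 320 (mod 357).
  Combine with x ≡ 2 (mod 8); new modulus lcm = 2856.
    Write x = 320 + 357·t and substitute into x ≡ 2 (mod 8): 357·t ≡ 2 − 320 = -318 (mod 8).
    Reduce coefficients mod 8: 5·t ≡ 2 (mod 8).
    The inverse of 5 mod 8 is 5 (since 5·5 = 25 = 3·8 + 1), so t ≡ 5·2 = 10 ≡ 2 (mod 8).
    Then x = 320 + 357·2 = 1034, valid modulo lcm(357, 8) = 2856: x ≡ 1034 (mod 2856).
Verify against each original: 1034 mod 7 = 5, 1034 mod 3 = 2, 1034 mod 17 = 14, 1034 mod 8 = 2.

x ≡ 1034 (mod 2856).


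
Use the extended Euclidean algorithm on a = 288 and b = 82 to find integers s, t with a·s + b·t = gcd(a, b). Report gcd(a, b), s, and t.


Euclidean algorithm on (288, 82) — divide until remainder is 0:
  288 = 3 · 82 + 42
  82 = 1 · 42 + 40
  42 = 1 · 40 + 2
  40 = 20 · 2 + 0
gcd(288, 82) = 2.
Track Bezout coefficients alongside the remainders: start with r₀ = 288 = a·1 + b·0 (s = 1, t = 0) and r₁ = 82 = a·0 + b·1 (s = 0, t = 1); each new remainder r_{k+1} = r_{k-1} − q_k·r_k inherits s_{k+1} = s_{k-1} − q_k·s_k, t_{k+1} = t_{k-1} − q_k·t_k, so r_k = a·s_k + b·t_k at every step:
  q = 3: r = 42, s = 1 − 3·0 = 1, t = 0 − 3·1 = -3  (check: 288·1 + 82·(-3) = 42)
  q = 1: r = 40, s = 0 − 1·1 = -1, t = 1 − 1·(-3) = 4  (check: 288·(-1) + 82·4 = 40)
  q = 1: r = 2, s = 1 − 1·(-1) = 2, t = -3 − 1·4 = -7  (check: 288·2 + 82·(-7) = 2)
The row with r = 2 (the gcd) gives the Bezout coefficients s = 2, t = -7.
Result: 288 · (2) + 82 · (-7) = 2.

gcd(288, 82) = 2; s = 2, t = -7 (check: 288·2 + 82·(-7) = 2).


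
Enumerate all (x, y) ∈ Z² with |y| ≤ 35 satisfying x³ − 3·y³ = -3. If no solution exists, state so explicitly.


The equation is x³ - 3y³ = -3. For fixed y, x³ = 3·y³ − 3, so a solution requires the RHS to be a perfect cube.
Strategy: iterate y from -35 to 35, compute RHS = 3·y³ − 3, and check whether it is a (positive or negative) perfect cube.
Check small values of y:
  y = 0: RHS = -3 is not a perfect cube.
  y = 1: RHS = 0 = (0)³ ⇒ x = 0 works.
  y = -1: RHS = -6 is not a perfect cube.
  y = 2: RHS = 21 is not a perfect cube.
  y = -2: RHS = -27 = (-3)³ ⇒ x = -3 works.
  y = 3: RHS = 78 is not a perfect cube.
  y = -3: RHS = -84 is not a perfect cube.
Continuing the search up to |y| = 35 finds no further solutions beyond those listed.
Collected solutions: (0, 1), (-3, -2).

Solutions (with |y| ≤ 35): (0, 1), (-3, -2).


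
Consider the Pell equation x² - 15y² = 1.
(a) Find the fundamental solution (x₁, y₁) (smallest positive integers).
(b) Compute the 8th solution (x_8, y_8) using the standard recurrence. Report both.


Step 1: Find the fundamental solution (x₁, y₁) of x² - 15y² = 1.
  Expand √15 as a continued fraction. a₀ = ⌊√15⌋ = 3; iterate m_{k+1} = d_k·a_k − m_k, d_{k+1} = (15 − m_{k+1}²)/d_k, a_{k+1} = ⌊(a₀ + m_{k+1})/d_{k+1}⌋ (starting m₀ = 0, d₀ = 1), with convergents p_k = a_k·p_{k-1} + p_{k-2}, q_k = a_k·q_{k-1} + q_{k-2} (p₋₁ = 1, q₋₁ = 0):
  k = 0: a₀ = 3; p₀/q₀ = 3/1; p₀² − 15·q₀² = 9 − 15 = -6.
  k = 1: m = 3, d = 6, a = ⌊(3 + 3)/6⌋ = 1; p/q = (1·3 + 1)/(1·1 + 0) = 4/1; p² − 15·q² = 16 − 15 = 1.
  The first convergent with p² − 15·q² = 1 gives the fundamental solution (x₁, y₁) = (4, 1).
Step 2: Apply the recurrence (x_{n+1}, y_{n+1}) = (x₁x_n + 15y₁y_n, x₁y_n + y₁x_n) repeatedly.
  From (x_1, y_1) = (4, 1): x_2 = 4·4 + 15·1·1 = 31; y_2 = 4·1 + 1·4 = 8.
  From (x_2, y_2) = (31, 8): x_3 = 4·31 + 15·1·8 = 244; y_3 = 4·8 + 1·31 = 63.
  From (x_3, y_3) = (244, 63): x_4 = 4·244 + 15·1·63 = 1921; y_4 = 4·63 + 1·244 = 496.
  From (x_4, y_4) = (1921, 496): x_5 = 4·1921 + 15·1·496 = 15124; y_5 = 4·496 + 1·1921 = 3905.
  From (x_5, y_5) = (15124, 3905): x_6 = 4·15124 + 15·1·3905 = 119071; y_6 = 4·3905 + 1·15124 = 30744.
  From (x_6, y_6) = (119071, 30744): x_7 = 4·119071 + 15·1·30744 = 937444; y_7 = 4·30744 + 1·119071 = 242047.
  From (x_7, y_7) = (937444, 242047): x_8 = 4·937444 + 15·1·242047 = 7380481; y_8 = 4·242047 + 1·937444 = 1905632.
Step 3: Verify x_8² - 15·y_8² = 54471499791361 - 54471499791360 = 1 (should be 1). ✓

(x_1, y_1) = (4, 1); (x_8, y_8) = (7380481, 1905632).


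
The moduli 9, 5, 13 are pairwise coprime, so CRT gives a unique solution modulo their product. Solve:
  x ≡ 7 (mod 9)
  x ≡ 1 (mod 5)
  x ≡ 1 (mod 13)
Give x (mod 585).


Moduli 9, 5, 13 are pairwise coprime; by CRT there is a unique solution modulo M = 9 · 5 · 13 = 585.
Solve pairwise, accumulating the modulus:
  Start with x ≡ 7 (mod 9).
  Combine with x ≡ 1 (mod 5): since gcd(9, 5) = 1, we get a unique residue mod 45.
    Write x = 7 + 9·t and substitute into x ≡ 1 (mod 5): 9·t ≡ 1 − 7 = -6 (mod 5).
    Reduce coefficients mod 5: 4·t ≡ 4 (mod 5).
    The inverse of 4 mod 5 is 4 (since 4·4 = 16 = 3·5 + 1), so t ≡ 4·4 = 16 ≡ 1 (mod 5).
    Then x = 7 + 9·1 = 16, valid modulo lcm(9, 5) = 45: x ≡ 16 (mod 45).
  Combine with x ≡ 1 (mod 13): since gcd(45, 13) = 1, we get a unique residue mod 585.
    Write x = 16 + 45·t and substitute into x ≡ 1 (mod 13): 45·t ≡ 1 − 16 = -15 (mod 13).
    Reduce coefficients mod 13: 6·t ≡ 11 (mod 13).
    The inverse of 6 mod 13 is 11 (since 6·11 = 66 = 5·13 + 1), so t ≡ 11·11 = 121 ≡ 4 (mod 13).
    Then x = 16 + 45·4 = 196, valid modulo lcm(45, 13) = 585: x ≡ 196 (mod 585).
Verify: 196 mod 9 = 7 ✓, 196 mod 5 = 1 ✓, 196 mod 13 = 1 ✓.

x ≡ 196 (mod 585).


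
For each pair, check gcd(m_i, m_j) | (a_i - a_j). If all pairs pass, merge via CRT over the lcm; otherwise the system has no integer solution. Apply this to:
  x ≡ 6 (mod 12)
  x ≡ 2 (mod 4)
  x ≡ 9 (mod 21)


Moduli 12, 4, 21 are not pairwise coprime, so CRT works modulo lcm(m_i) when all pairwise compatibility conditions hold.
Pairwise compatibility: gcd(m_i, m_j) must divide a_i - a_j for every pair.
Merge one congruence at a time:
  Start: x ≡ 6 (mod 12).
  Combine with x ≡ 2 (mod 4): gcd(12, 4) = 4; 2 - 6 = -4, which IS divisible by 4, so compatible.
    Write x = 6 + 12·t and substitute into x ≡ 2 (mod 4): 12·t ≡ 2 − 6 = -4 (mod 4).
    Divide the congruence (and modulus) by g = 4: 3·t ≡ -1 (mod 1).
    Modulo 1 every t works; take t = 0.
    Then x = 6 + 12·0 = 6, valid modulo lcm(12, 4) = 12: x ≡ 6 (mod 12).
  Combine with x ≡ 9 (mod 21): gcd(12, 21) = 3; 9 - 6 = 3, which IS divisible by 3, so compatible.
    Write x = 6 + 12·t and substitute into x ≡ 9 (mod 21): 12·t ≡ 9 − 6 = 3 (mod 21).
    Divide the congruence (and modulus) by g = 3: 4·t ≡ 1 (mod 7).
    The inverse of 4 mod 7 is 2 (since 4·2 = 8 = 1·7 + 1), so t ≡ 2·1 = 2 ≡ 2 (mod 7).
    Then x = 6 + 12·2 = 30, valid modulo lcm(12, 21) = 84: x ≡ 30 (mod 84).
Verify: 30 mod 12 = 6, 30 mod 4 = 2, 30 mod 21 = 9.

x ≡ 30 (mod 84).


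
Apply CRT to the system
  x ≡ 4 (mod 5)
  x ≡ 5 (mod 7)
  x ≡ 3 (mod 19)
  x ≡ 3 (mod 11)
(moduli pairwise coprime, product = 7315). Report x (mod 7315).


Product of moduli M = 5 · 7 · 19 · 11 = 7315.
Merge one congruence at a time:
  Start: x ≡ 4 (mod 5).
  Combine with x ≡ 5 (mod 7); new modulus lcm = 35.
    Write x = 4 + 5·t and substitute into x ≡ 5 (mod 7): 5·t ≡ 5 − 4 = 1 (mod 7).
    The inverse of 5 mod 7 is 3 (since 5·3 = 15 = 2·7 + 1), so t ≡ 3·1 = 3 ≡ 3 (mod 7).
    Then x = 4 + 5·3 = 19, valid modulo lcm(5, 7) = 35: x ≡ 19 (mod 35).
  Combine with x ≡ 3 (mod 19); new modulus lcm = 665.
    Write x = 19 + 35·t and substitute into x ≡ 3 (mod 19): 35·t ≡ 3 − 19 = -16 (mod 19).
    Reduce coefficients mod 19: 16·t ≡ 3 (mod 19).
    The inverse of 16 mod 19 is 6 (since 16·6 = 96 = 5·19 + 1), so t ≡ 6·3 = 18 ≡ 18 (mod 19).
    Then x = 19 + 35·18 = 649, valid modulo lcm(35, 19) = 665: x ≡ 649 (mod 665).
  Combine with x ≡ 3 (mod 11); new modulus lcm = 7315.
    Write x = 649 + 665·t and substitute into x ≡ 3 (mod 11): 665·t ≡ 3 − 649 = -646 (mod 11).
    Reduce coefficients mod 11: 5·t ≡ 3 (mod 11).
    The inverse of 5 mod 11 is 9 (since 5·9 = 45 = 4·11 + 1), so t ≡ 9·3 = 27 ≡ 5 (mod 11).
    Then x = 649 + 665·5 = 3974, valid modulo lcm(665, 11) = 7315: x ≡ 3974 (mod 7315).
Verify against each original: 3974 mod 5 = 4, 3974 mod 7 = 5, 3974 mod 19 = 3, 3974 mod 11 = 3.

x ≡ 3974 (mod 7315).


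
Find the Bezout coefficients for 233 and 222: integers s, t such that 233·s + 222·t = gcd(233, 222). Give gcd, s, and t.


Euclidean algorithm on (233, 222) — divide until remainder is 0:
  233 = 1 · 222 + 11
  222 = 20 · 11 + 2
  11 = 5 · 2 + 1
  2 = 2 · 1 + 0
gcd(233, 222) = 1.
Track Bezout coefficients alongside the remainders: start with r₀ = 233 = a·1 + b·0 (s = 1, t = 0) and r₁ = 222 = a·0 + b·1 (s = 0, t = 1); each new remainder r_{k+1} = r_{k-1} − q_k·r_k inherits s_{k+1} = s_{k-1} − q_k·s_k, t_{k+1} = t_{k-1} − q_k·t_k, so r_k = a·s_k + b·t_k at every step:
  q = 1: r = 11, s = 1 − 1·0 = 1, t = 0 − 1·1 = -1  (check: 233·1 + 222·(-1) = 11)
  q = 20: r = 2, s = 0 − 20·1 = -20, t = 1 − 20·(-1) = 21  (check: 233·(-20) + 222·21 = 2)
  q = 5: r = 1, s = 1 − 5·(-20) = 101, t = -1 − 5·21 = -106  (check: 233·101 + 222·(-106) = 1)
The row with r = 1 (the gcd) gives the Bezout coefficients s = 101, t = -106.
Result: 233 · (101) + 222 · (-106) = 1.

gcd(233, 222) = 1; s = 101, t = -106 (check: 233·101 + 222·(-106) = 1).


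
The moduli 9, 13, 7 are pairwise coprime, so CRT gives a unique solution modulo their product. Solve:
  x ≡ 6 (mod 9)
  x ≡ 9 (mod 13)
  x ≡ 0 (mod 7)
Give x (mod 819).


Moduli 9, 13, 7 are pairwise coprime; by CRT there is a unique solution modulo M = 9 · 13 · 7 = 819.
Solve pairwise, accumulating the modulus:
  Start with x ≡ 6 (mod 9).
  Combine with x ≡ 9 (mod 13): since gcd(9, 13) = 1, we get a unique residue mod 117.
    Write x = 6 + 9·t and substitute into x ≡ 9 (mod 13): 9·t ≡ 9 − 6 = 3 (mod 13).
    The inverse of 9 mod 13 is 3 (since 9·3 = 27 = 2·13 + 1), so t ≡ 3·3 = 9 ≡ 9 (mod 13).
    Then x = 6 + 9·9 = 87, valid modulo lcm(9, 13) = 117: x ≡ 87 (mod 117).
  Combine with x ≡ 0 (mod 7): since gcd(117, 7) = 1, we get a unique residue mod 819.
    Write x = 87 + 117·t and substitute into x ≡ 0 (mod 7): 117·t ≡ 0 − 87 = -87 (mod 7).
    Reduce coefficients mod 7: 5·t ≡ 4 (mod 7).
    The inverse of 5 mod 7 is 3 (since 5·3 = 15 = 2·7 + 1), so t ≡ 3·4 = 12 ≡ 5 (mod 7).
    Then x = 87 + 117·5 = 672, valid modulo lcm(117, 7) = 819: x ≡ 672 (mod 819).
Verify: 672 mod 9 = 6 ✓, 672 mod 13 = 9 ✓, 672 mod 7 = 0 ✓.

x ≡ 672 (mod 819).


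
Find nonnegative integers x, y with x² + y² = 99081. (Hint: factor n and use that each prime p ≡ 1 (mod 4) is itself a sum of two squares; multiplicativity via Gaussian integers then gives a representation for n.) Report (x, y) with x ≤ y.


Step 1: Factor n = 99081 = 3^2 · 101 · 109.
Step 2: Check the mod-4 condition on each prime factor: 3 ≡ 3 (mod 4), exponent 2 (must be even); 101 ≡ 1 (mod 4), exponent 1; 109 ≡ 1 (mod 4), exponent 1.
All primes ≡ 3 (mod 4) appear to even exponent (or don't appear), so by the two-squares theorem n IS expressible as a sum of two squares.
Step 3: Build a representation. Group n = k² · m with k = 3 and m = 101 · 109 = 11009 (a product of primes ≡ 1 (mod 4)); a representation of m scales to one of n via (k·x)² + (k·y)² = k²(x² + y²). Each prime p ≡ 1 (mod 4) is itself a sum of two squares; find a² by testing p − a² for a perfect square:
  101: 101 − 1² = 100 = 10² ⇒ 101 = 1² + 10².
  109: 109 − 1² = 108, 109 − 2² = 105, 109 − 3² = 100 = 10² ⇒ 109 = 3² + 10².
  Combine using the Brahmagupta–Fibonacci identity (a² + b²)(c² + d²) = (ac − bd)² + (ad + bc)² = (ac + bd)² + (ad − bc)²:
  101 · 109 = 11009: from (1² + 10²)(3² + 10²), take (1·3 − 10·10, 1·10 + 10·3) = (3 − 100, 10 + 30) = (-97, 40); dropping signs (only squares matter) gives (97, 40); check 97² + 40² = 9409 + 1600 = 11009 ✓.
  Scale by k = 3: (3·97, 3·40) = (291, 120).
Step 4: Order so x ≤ y and verify: 120² + 291² = 14400 + 84681 = 99081 = n. ✓

n = 99081 = 120² + 291² (one valid representation with x ≤ y).


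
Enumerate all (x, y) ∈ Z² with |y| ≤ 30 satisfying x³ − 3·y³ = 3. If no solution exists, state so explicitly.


The equation is x³ - 3y³ = 3. For fixed y, x³ = 3·y³ + 3, so a solution requires the RHS to be a perfect cube.
Strategy: iterate y from -30 to 30, compute RHS = 3·y³ + 3, and check whether it is a (positive or negative) perfect cube.
Check small values of y:
  y = 0: RHS = 3 is not a perfect cube.
  y = 1: RHS = 6 is not a perfect cube.
  y = -1: RHS = 0 = (0)³ ⇒ x = 0 works.
  y = 2: RHS = 27 = (3)³ ⇒ x = 3 works.
  y = -2: RHS = -21 is not a perfect cube.
  y = 3: RHS = 84 is not a perfect cube.
  y = -3: RHS = -78 is not a perfect cube.
Continuing the search up to |y| = 30 finds no further solutions beyond those listed.
Collected solutions: (0, -1), (3, 2).

Solutions (with |y| ≤ 30): (0, -1), (3, 2).


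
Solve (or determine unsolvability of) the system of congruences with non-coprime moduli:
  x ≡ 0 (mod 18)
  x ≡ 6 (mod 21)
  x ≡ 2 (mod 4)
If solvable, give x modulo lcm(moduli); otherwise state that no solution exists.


Moduli 18, 21, 4 are not pairwise coprime, so CRT works modulo lcm(m_i) when all pairwise compatibility conditions hold.
Pairwise compatibility: gcd(m_i, m_j) must divide a_i - a_j for every pair.
Merge one congruence at a time:
  Start: x ≡ 0 (mod 18).
  Combine with x ≡ 6 (mod 21): gcd(18, 21) = 3; 6 - 0 = 6, which IS divisible by 3, so compatible.
    Write x = 0 + 18·t and substitute into x ≡ 6 (mod 21): 18·t ≡ 6 − 0 = 6 (mod 21).
    Divide the congruence (and modulus) by g = 3: 6·t ≡ 2 (mod 7).
    The inverse of 6 mod 7 is 6 (since 6·6 = 36 = 5·7 + 1), so t ≡ 6·2 = 12 ≡ 5 (mod 7).
    Then x = 0 + 18·5 = 90, valid modulo lcm(18, 21) = 126: x ≡ 90 (mod 126).
  Combine with x ≡ 2 (mod 4): gcd(126, 4) = 2; 2 - 90 = -88, which IS divisible by 2, so compatible.
    Write x = 90 + 126·t and substitute into x ≡ 2 (mod 4): 126·t ≡ 2 − 90 = -88 (mod 4).
    Divide the congruence (and modulus) by g = 2: 63·t ≡ -44 (mod 2).
    Reduce coefficients mod 2: 1·t ≡ 0 (mod 2).
    So t ≡ 0 (mod 2).
    Then x = 90 + 126·0 = 90, valid modulo lcm(126, 4) = 252: x ≡ 90 (mod 252).
Verify: 90 mod 18 = 0, 90 mod 21 = 6, 90 mod 4 = 2.

x ≡ 90 (mod 252).


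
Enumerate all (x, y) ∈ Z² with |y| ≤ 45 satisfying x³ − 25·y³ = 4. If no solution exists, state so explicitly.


The equation is x³ - 25y³ = 4. For fixed y, x³ = 25·y³ + 4, so a solution requires the RHS to be a perfect cube.
Strategy: iterate y from -45 to 45, compute RHS = 25·y³ + 4, and check whether it is a (positive or negative) perfect cube.
Check small values of y:
  y = 0: RHS = 4 is not a perfect cube.
  y = 1: RHS = 29 is not a perfect cube.
  y = -1: RHS = -21 is not a perfect cube.
  y = 2: RHS = 204 is not a perfect cube.
  y = -2: RHS = -196 is not a perfect cube.
  y = 3: RHS = 679 is not a perfect cube.
  y = -3: RHS = -671 is not a perfect cube.
Continuing the search up to |y| = 45 finds no solutions either.
No (x, y) in the scanned range satisfies the equation.

No integer solutions with |y| ≤ 45.


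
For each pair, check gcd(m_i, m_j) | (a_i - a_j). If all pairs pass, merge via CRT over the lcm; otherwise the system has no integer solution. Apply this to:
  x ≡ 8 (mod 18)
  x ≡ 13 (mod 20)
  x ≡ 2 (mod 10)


Moduli 18, 20, 10 are not pairwise coprime, so CRT works modulo lcm(m_i) when all pairwise compatibility conditions hold.
Pairwise compatibility: gcd(m_i, m_j) must divide a_i - a_j for every pair.
Merge one congruence at a time:
  Start: x ≡ 8 (mod 18).
  Combine with x ≡ 13 (mod 20): gcd(18, 20) = 2, and 13 - 8 = 5 is NOT divisible by 2.
    ⇒ system is inconsistent (no integer solution).

No solution (the system is inconsistent).


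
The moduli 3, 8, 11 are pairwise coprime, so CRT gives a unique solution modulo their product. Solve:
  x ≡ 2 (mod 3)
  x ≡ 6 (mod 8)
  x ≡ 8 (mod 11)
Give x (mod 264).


Moduli 3, 8, 11 are pairwise coprime; by CRT there is a unique solution modulo M = 3 · 8 · 11 = 264.
Solve pairwise, accumulating the modulus:
  Start with x ≡ 2 (mod 3).
  Combine with x ≡ 6 (mod 8): since gcd(3, 8) = 1, we get a unique residue mod 24.
    Write x = 2 + 3·t and substitute into x ≡ 6 (mod 8): 3·t ≡ 6 − 2 = 4 (mod 8).
    The inverse of 3 mod 8 is 3 (since 3·3 = 9 = 1·8 + 1), so t ≡ 3·4 = 12 ≡ 4 (mod 8).
    Then x = 2 + 3·4 = 14, valid modulo lcm(3, 8) = 24: x ≡ 14 (mod 24).
  Combine with x ≡ 8 (mod 11): since gcd(24, 11) = 1, we get a unique residue mod 264.
    Write x = 14 + 24·t and substitute into x ≡ 8 (mod 11): 24·t ≡ 8 − 14 = -6 (mod 11).
    Reduce coefficients mod 11: 2·t ≡ 5 (mod 11).
    The inverse of 2 mod 11 is 6 (since 2·6 = 12 = 1·11 + 1), so t ≡ 6·5 = 30 ≡ 8 (mod 11).
    Then x = 14 + 24·8 = 206, valid modulo lcm(24, 11) = 264: x ≡ 206 (mod 264).
Verify: 206 mod 3 = 2 ✓, 206 mod 8 = 6 ✓, 206 mod 11 = 8 ✓.

x ≡ 206 (mod 264).


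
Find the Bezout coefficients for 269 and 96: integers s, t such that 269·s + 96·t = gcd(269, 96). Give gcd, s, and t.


Euclidean algorithm on (269, 96) — divide until remainder is 0:
  269 = 2 · 96 + 77
  96 = 1 · 77 + 19
  77 = 4 · 19 + 1
  19 = 19 · 1 + 0
gcd(269, 96) = 1.
Track Bezout coefficients alongside the remainders: start with r₀ = 269 = a·1 + b·0 (s = 1, t = 0) and r₁ = 96 = a·0 + b·1 (s = 0, t = 1); each new remainder r_{k+1} = r_{k-1} − q_k·r_k inherits s_{k+1} = s_{k-1} − q_k·s_k, t_{k+1} = t_{k-1} − q_k·t_k, so r_k = a·s_k + b·t_k at every step:
  q = 2: r = 77, s = 1 − 2·0 = 1, t = 0 − 2·1 = -2  (check: 269·1 + 96·(-2) = 77)
  q = 1: r = 19, s = 0 − 1·1 = -1, t = 1 − 1·(-2) = 3  (check: 269·(-1) + 96·3 = 19)
  q = 4: r = 1, s = 1 − 4·(-1) = 5, t = -2 − 4·3 = -14  (check: 269·5 + 96·(-14) = 1)
The row with r = 1 (the gcd) gives the Bezout coefficients s = 5, t = -14.
Result: 269 · (5) + 96 · (-14) = 1.

gcd(269, 96) = 1; s = 5, t = -14 (check: 269·5 + 96·(-14) = 1).


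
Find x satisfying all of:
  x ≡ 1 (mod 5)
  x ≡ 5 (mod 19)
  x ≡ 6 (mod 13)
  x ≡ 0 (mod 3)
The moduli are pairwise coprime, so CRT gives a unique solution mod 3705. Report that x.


Product of moduli M = 5 · 19 · 13 · 3 = 3705.
Merge one congruence at a time:
  Start: x ≡ 1 (mod 5).
  Combine with x ≡ 5 (mod 19); new modulus lcm = 95.
    Write x = 1 + 5·t and substitute into x ≡ 5 (mod 19): 5·t ≡ 5 − 1 = 4 (mod 19).
    The inverse of 5 mod 19 is 4 (since 5·4 = 20 = 1·19 + 1), so t ≡ 4·4 = 16 ≡ 16 (mod 19).
    Then x = 1 + 5·16 = 81, valid modulo lcm(5, 19) = 95: x ≡ 81 (mod 95).
  Combine with x ≡ 6 (mod 13); new modulus lcm = 1235.
    Write x = 81 + 95·t and substitute into x ≡ 6 (mod 13): 95·t ≡ 6 − 81 = -75 (mod 13).
    Reduce coefficients mod 13: 4·t ≡ 3 (mod 13).
    The inverse of 4 mod 13 is 10 (since 4·10 = 40 = 3·13 + 1), so t ≡ 10·3 = 30 ≡ 4 (mod 13).
    Then x = 81 + 95·4 = 461, valid modulo lcm(95, 13) = 1235: x ≡ 461 (mod 1235).
  Combine with x ≡ 0 (mod 3); new modulus lcm = 3705.
    Write x = 461 + 1235·t and substitute into x ≡ 0 (mod 3): 1235·t ≡ 0 − 461 = -461 (mod 3).
    Reduce coefficients mod 3: 2·t ≡ 1 (mod 3).
    The inverse of 2 mod 3 is 2 (since 2·2 = 4 = 1·3 + 1), so t ≡ 2·1 = 2 ≡ 2 (mod 3).
    Then x = 461 + 1235·2 = 2931, valid modulo lcm(1235, 3) = 3705: x ≡ 2931 (mod 3705).
Verify against each original: 2931 mod 5 = 1, 2931 mod 19 = 5, 2931 mod 13 = 6, 2931 mod 3 = 0.

x ≡ 2931 (mod 3705).


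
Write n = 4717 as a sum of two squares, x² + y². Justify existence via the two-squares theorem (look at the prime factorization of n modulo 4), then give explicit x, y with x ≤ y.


Step 1: Factor n = 4717 = 53 · 89.
Step 2: Check the mod-4 condition on each prime factor: 53 ≡ 1 (mod 4), exponent 1; 89 ≡ 1 (mod 4), exponent 1.
All primes ≡ 3 (mod 4) appear to even exponent (or don't appear), so by the two-squares theorem n IS expressible as a sum of two squares.
Step 3: Build a representation. Here n = 53 · 89 is a product of primes ≡ 1 (mod 4). Each prime p ≡ 1 (mod 4) is itself a sum of two squares; find a² by testing p − a² for a perfect square:
  53: 53 − 1² = 52, 53 − 2² = 49 = 7² ⇒ 53 = 2² + 7².
  89: 89 − 1² = 88, 89 − 2² = 85, 89 − 3² = 80, 89 − 4² = 73, 89 − 5² = 64 = 8² ⇒ 89 = 5² + 8².
  Combine using the Brahmagupta–Fibonacci identity (a² + b²)(c² + d²) = (ac − bd)² + (ad + bc)² = (ac + bd)² + (ad − bc)²:
  53 · 89 = 4717: from (2² + 7²)(5² + 8²), take (2·5 − 7·8, 2·8 + 7·5) = (10 − 56, 16 + 35) = (-46, 51); dropping signs (only squares matter) gives (46, 51); check 46² + 51² = 2116 + 2601 = 4717 ✓.
Step 4: Order so x ≤ y and verify: 46² + 51² = 2116 + 2601 = 4717 = n. ✓

n = 4717 = 46² + 51² (one valid representation with x ≤ y).


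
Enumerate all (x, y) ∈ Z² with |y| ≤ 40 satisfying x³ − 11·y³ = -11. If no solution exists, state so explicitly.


The equation is x³ - 11y³ = -11. For fixed y, x³ = 11·y³ − 11, so a solution requires the RHS to be a perfect cube.
Strategy: iterate y from -40 to 40, compute RHS = 11·y³ − 11, and check whether it is a (positive or negative) perfect cube.
Check small values of y:
  y = 0: RHS = -11 is not a perfect cube.
  y = 1: RHS = 0 = (0)³ ⇒ x = 0 works.
  y = -1: RHS = -22 is not a perfect cube.
  y = 2: RHS = 77 is not a perfect cube.
  y = -2: RHS = -99 is not a perfect cube.
  y = 3: RHS = 286 is not a perfect cube.
  y = -3: RHS = -308 is not a perfect cube.
Continuing the search up to |y| = 40 finds no further solutions beyond those listed.
Collected solutions: (0, 1).

Solutions (with |y| ≤ 40): (0, 1).


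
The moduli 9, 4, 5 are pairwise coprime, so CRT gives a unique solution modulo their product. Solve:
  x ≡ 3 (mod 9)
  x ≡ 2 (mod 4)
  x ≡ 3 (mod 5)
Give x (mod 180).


Moduli 9, 4, 5 are pairwise coprime; by CRT there is a unique solution modulo M = 9 · 4 · 5 = 180.
Solve pairwise, accumulating the modulus:
  Start with x ≡ 3 (mod 9).
  Combine with x ≡ 2 (mod 4): since gcd(9, 4) = 1, we get a unique residue mod 36.
    Write x = 3 + 9·t and substitute into x ≡ 2 (mod 4): 9·t ≡ 2 − 3 = -1 (mod 4).
    Reduce coefficients mod 4: 1·t ≡ 3 (mod 4).
    So t ≡ 3 (mod 4).
    Then x = 3 + 9·3 = 30, valid modulo lcm(9, 4) = 36: x ≡ 30 (mod 36).
  Combine with x ≡ 3 (mod 5): since gcd(36, 5) = 1, we get a unique residue mod 180.
    Write x = 30 + 36·t and substitute into x ≡ 3 (mod 5): 36·t ≡ 3 − 30 = -27 (mod 5).
    Reduce coefficients mod 5: 1·t ≡ 3 (mod 5).
    So t ≡ 3 (mod 5).
    Then x = 30 + 36·3 = 138, valid modulo lcm(36, 5) = 180: x ≡ 138 (mod 180).
Verify: 138 mod 9 = 3 ✓, 138 mod 4 = 2 ✓, 138 mod 5 = 3 ✓.

x ≡ 138 (mod 180).


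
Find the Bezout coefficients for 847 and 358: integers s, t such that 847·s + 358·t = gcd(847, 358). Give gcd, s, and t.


Euclidean algorithm on (847, 358) — divide until remainder is 0:
  847 = 2 · 358 + 131
  358 = 2 · 131 + 96
  131 = 1 · 96 + 35
  96 = 2 · 35 + 26
  35 = 1 · 26 + 9
  26 = 2 · 9 + 8
  9 = 1 · 8 + 1
  8 = 8 · 1 + 0
gcd(847, 358) = 1.
Track Bezout coefficients alongside the remainders: start with r₀ = 847 = a·1 + b·0 (s = 1, t = 0) and r₁ = 358 = a·0 + b·1 (s = 0, t = 1); each new remainder r_{k+1} = r_{k-1} − q_k·r_k inherits s_{k+1} = s_{k-1} − q_k·s_k, t_{k+1} = t_{k-1} − q_k·t_k, so r_k = a·s_k + b·t_k at every step:
  q = 2: r = 131, s = 1 − 2·0 = 1, t = 0 − 2·1 = -2  (check: 847·1 + 358·(-2) = 131)
  q = 2: r = 96, s = 0 − 2·1 = -2, t = 1 − 2·(-2) = 5  (check: 847·(-2) + 358·5 = 96)
  q = 1: r = 35, s = 1 − 1·(-2) = 3, t = -2 − 1·5 = -7  (check: 847·3 + 358·(-7) = 35)
  q = 2: r = 26, s = -2 − 2·3 = -8, t = 5 − 2·(-7) = 19  (check: 847·(-8) + 358·19 = 26)
  q = 1: r = 9, s = 3 − 1·(-8) = 11, t = -7 − 1·19 = -26  (check: 847·11 + 358·(-26) = 9)
  q = 2: r = 8, s = -8 − 2·11 = -30, t = 19 − 2·(-26) = 71  (check: 847·(-30) + 358·71 = 8)
  q = 1: r = 1, s = 11 − 1·(-30) = 41, t = -26 − 1·71 = -97  (check: 847·41 + 358·(-97) = 1)
The row with r = 1 (the gcd) gives the Bezout coefficients s = 41, t = -97.
Result: 847 · (41) + 358 · (-97) = 1.

gcd(847, 358) = 1; s = 41, t = -97 (check: 847·41 + 358·(-97) = 1).


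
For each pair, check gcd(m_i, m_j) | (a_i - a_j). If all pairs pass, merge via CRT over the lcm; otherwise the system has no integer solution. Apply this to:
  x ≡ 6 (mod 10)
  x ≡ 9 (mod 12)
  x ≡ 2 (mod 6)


Moduli 10, 12, 6 are not pairwise coprime, so CRT works modulo lcm(m_i) when all pairwise compatibility conditions hold.
Pairwise compatibility: gcd(m_i, m_j) must divide a_i - a_j for every pair.
Merge one congruence at a time:
  Start: x ≡ 6 (mod 10).
  Combine with x ≡ 9 (mod 12): gcd(10, 12) = 2, and 9 - 6 = 3 is NOT divisible by 2.
    ⇒ system is inconsistent (no integer solution).

No solution (the system is inconsistent).


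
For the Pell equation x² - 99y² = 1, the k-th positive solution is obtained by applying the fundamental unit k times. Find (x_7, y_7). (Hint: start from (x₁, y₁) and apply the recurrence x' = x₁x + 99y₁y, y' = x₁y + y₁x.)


Step 1: Find the fundamental solution (x₁, y₁) of x² - 99y² = 1.
  Expand √99 as a continued fraction. a₀ = ⌊√99⌋ = 9; iterate m_{k+1} = d_k·a_k − m_k, d_{k+1} = (99 − m_{k+1}²)/d_k, a_{k+1} = ⌊(a₀ + m_{k+1})/d_{k+1}⌋ (starting m₀ = 0, d₀ = 1), with convergents p_k = a_k·p_{k-1} + p_{k-2}, q_k = a_k·q_{k-1} + q_{k-2} (p₋₁ = 1, q₋₁ = 0):
  k = 0: a₀ = 9; p₀/q₀ = 9/1; p₀² − 99·q₀² = 81 − 99 = -18.
  k = 1: m = 9, d = 18, a = ⌊(9 + 9)/18⌋ = 1; p/q = (1·9 + 1)/(1·1 + 0) = 10/1; p² − 99·q² = 100 − 99 = 1.
  The first convergent with p² − 99·q² = 1 gives the fundamental solution (x₁, y₁) = (10, 1).
Step 2: Apply the recurrence (x_{n+1}, y_{n+1}) = (x₁x_n + 99y₁y_n, x₁y_n + y₁x_n) repeatedly.
  From (x_1, y_1) = (10, 1): x_2 = 10·10 + 99·1·1 = 199; y_2 = 10·1 + 1·10 = 20.
  From (x_2, y_2) = (199, 20): x_3 = 10·199 + 99·1·20 = 3970; y_3 = 10·20 + 1·199 = 399.
  From (x_3, y_3) = (3970, 399): x_4 = 10·3970 + 99·1·399 = 79201; y_4 = 10·399 + 1·3970 = 7960.
  From (x_4, y_4) = (79201, 7960): x_5 = 10·79201 + 99·1·7960 = 1580050; y_5 = 10·7960 + 1·79201 = 158801.
  From (x_5, y_5) = (1580050, 158801): x_6 = 10·1580050 + 99·1·158801 = 31521799; y_6 = 10·158801 + 1·1580050 = 3168060.
  From (x_6, y_6) = (31521799, 3168060): x_7 = 10·31521799 + 99·1·3168060 = 628855930; y_7 = 10·3168060 + 1·31521799 = 63202399.
Step 3: Verify x_7² - 99·y_7² = 395459780696164900 - 395459780696164899 = 1 (should be 1). ✓

(x_1, y_1) = (10, 1); (x_7, y_7) = (628855930, 63202399).


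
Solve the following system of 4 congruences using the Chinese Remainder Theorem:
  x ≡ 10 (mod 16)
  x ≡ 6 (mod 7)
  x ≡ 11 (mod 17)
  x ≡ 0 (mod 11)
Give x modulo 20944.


Product of moduli M = 16 · 7 · 17 · 11 = 20944.
Merge one congruence at a time:
  Start: x ≡ 10 (mod 16).
  Combine with x ≡ 6 (mod 7); new modulus lcm = 112.
    Write x = 10 + 16·t and substitute into x ≡ 6 (mod 7): 16·t ≡ 6 − 10 = -4 (mod 7).
    Reduce coefficients mod 7: 2·t ≡ 3 (mod 7).
    The inverse of 2 mod 7 is 4 (since 2·4 = 8 = 1·7 + 1), so t ≡ 4·3 = 12 ≡ 5 (mod 7).
    Then x = 10 + 16·5 = 90, valid modulo lcm(16, 7) = 112: x ≡ 90 (mod 112).
  Combine with x ≡ 11 (mod 17); new modulus lcm = 1904.
    Write x = 90 + 112·t and substitute into x ≡ 11 (mod 17): 112·t ≡ 11 − 90 = -79 (mod 17).
    Reduce coefficients mod 17: 10·t ≡ 6 (mod 17).
    The inverse of 10 mod 17 is 12 (since 10·12 = 120 = 7·17 + 1), so t ≡ 12·6 = 72 ≡ 4 (mod 17).
    Then x = 90 + 112·4 = 538, valid modulo lcm(112, 17) = 1904: x ≡ 538 (mod 1904).
  Combine with x ≡ 0 (mod 11); new modulus lcm = 20944.
    Write x = 538 + 1904·t and substitute into x ≡ 0 (mod 11): 1904·t ≡ 0 − 538 = -538 (mod 11).
    Reduce coefficients mod 11: 1·t ≡ 1 (mod 11).
    So t ≡ 1 (mod 11).
    Then x = 538 + 1904·1 = 2442, valid modulo lcm(1904, 11) = 20944: x ≡ 2442 (mod 20944).
Verify against each original: 2442 mod 16 = 10, 2442 mod 7 = 6, 2442 mod 17 = 11, 2442 mod 11 = 0.

x ≡ 2442 (mod 20944).


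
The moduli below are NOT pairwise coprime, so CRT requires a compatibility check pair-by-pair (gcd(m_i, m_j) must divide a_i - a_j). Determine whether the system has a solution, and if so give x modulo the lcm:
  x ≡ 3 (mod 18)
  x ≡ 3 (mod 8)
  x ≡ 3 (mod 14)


Moduli 18, 8, 14 are not pairwise coprime, so CRT works modulo lcm(m_i) when all pairwise compatibility conditions hold.
Pairwise compatibility: gcd(m_i, m_j) must divide a_i - a_j for every pair.
Merge one congruence at a time:
  Start: x ≡ 3 (mod 18).
  Combine with x ≡ 3 (mod 8): gcd(18, 8) = 2; 3 - 3 = 0, which IS divisible by 2, so compatible.
    Write x = 3 + 18·t and substitute into x ≡ 3 (mod 8): 18·t ≡ 3 − 3 = 0 (mod 8).
    Divide the congruence (and modulus) by g = 2: 9·t ≡ 0 (mod 4).
    Reduce coefficients mod 4: 1·t ≡ 0 (mod 4).
    So t ≡ 0 (mod 4).
    Then x = 3 + 18·0 = 3, valid modulo lcm(18, 8) = 72: x ≡ 3 (mod 72).
  Combine with x ≡ 3 (mod 14): gcd(72, 14) = 2; 3 - 3 = 0, which IS divisible by 2, so compatible.
    Write x = 3 + 72·t and substitute into x ≡ 3 (mod 14): 72·t ≡ 3 − 3 = 0 (mod 14).
    Divide the congruence (and modulus) by g = 2: 36·t ≡ 0 (mod 7).
    Reduce coefficients mod 7: 1·t ≡ 0 (mod 7).
    So t ≡ 0 (mod 7).
    Then x = 3 + 72·0 = 3, valid modulo lcm(72, 14) = 504: x ≡ 3 (mod 504).
Verify: 3 mod 18 = 3, 3 mod 8 = 3, 3 mod 14 = 3.

x ≡ 3 (mod 504).


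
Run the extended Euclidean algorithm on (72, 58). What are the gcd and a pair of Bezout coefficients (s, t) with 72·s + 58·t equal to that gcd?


Euclidean algorithm on (72, 58) — divide until remainder is 0:
  72 = 1 · 58 + 14
  58 = 4 · 14 + 2
  14 = 7 · 2 + 0
gcd(72, 58) = 2.
Track Bezout coefficients alongside the remainders: start with r₀ = 72 = a·1 + b·0 (s = 1, t = 0) and r₁ = 58 = a·0 + b·1 (s = 0, t = 1); each new remainder r_{k+1} = r_{k-1} − q_k·r_k inherits s_{k+1} = s_{k-1} − q_k·s_k, t_{k+1} = t_{k-1} − q_k·t_k, so r_k = a·s_k + b·t_k at every step:
  q = 1: r = 14, s = 1 − 1·0 = 1, t = 0 − 1·1 = -1  (check: 72·1 + 58·(-1) = 14)
  q = 4: r = 2, s = 0 − 4·1 = -4, t = 1 − 4·(-1) = 5  (check: 72·(-4) + 58·5 = 2)
The row with r = 2 (the gcd) gives the Bezout coefficients s = -4, t = 5.
Result: 72 · (-4) + 58 · (5) = 2.

gcd(72, 58) = 2; s = -4, t = 5 (check: 72·(-4) + 58·5 = 2).


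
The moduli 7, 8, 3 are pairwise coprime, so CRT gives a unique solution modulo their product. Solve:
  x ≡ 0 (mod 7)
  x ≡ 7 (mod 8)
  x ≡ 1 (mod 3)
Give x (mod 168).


Moduli 7, 8, 3 are pairwise coprime; by CRT there is a unique solution modulo M = 7 · 8 · 3 = 168.
Solve pairwise, accumulating the modulus:
  Start with x ≡ 0 (mod 7).
  Combine with x ≡ 7 (mod 8): since gcd(7, 8) = 1, we get a unique residue mod 56.
    Write x = 0 + 7·t and substitute into x ≡ 7 (mod 8): 7·t ≡ 7 − 0 = 7 (mod 8).
    The inverse of 7 mod 8 is 7 (since 7·7 = 49 = 6·8 + 1), so t ≡ 7·7 = 49 ≡ 1 (mod 8).
    Then x = 0 + 7·1 = 7, valid modulo lcm(7, 8) = 56: x ≡ 7 (mod 56).
  Combine with x ≡ 1 (mod 3): since gcd(56, 3) = 1, we get a unique residue mod 168.
    Write x = 7 + 56·t and substitute into x ≡ 1 (mod 3): 56·t ≡ 1 − 7 = -6 (mod 3).
    Reduce coefficients mod 3: 2·t ≡ 0 (mod 3).
    The inverse of 2 mod 3 is 2 (since 2·2 = 4 = 1·3 + 1), so t ≡ 2·0 = 0 ≡ 0 (mod 3).
    Then x = 7 + 56·0 = 7, valid modulo lcm(56, 3) = 168: x ≡ 7 (mod 168).
Verify: 7 mod 7 = 0 ✓, 7 mod 8 = 7 ✓, 7 mod 3 = 1 ✓.

x ≡ 7 (mod 168).


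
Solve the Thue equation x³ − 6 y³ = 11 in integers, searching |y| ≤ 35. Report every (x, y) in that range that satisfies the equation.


The equation is x³ - 6y³ = 11. For fixed y, x³ = 6·y³ + 11, so a solution requires the RHS to be a perfect cube.
Strategy: iterate y from -35 to 35, compute RHS = 6·y³ + 11, and check whether it is a (positive or negative) perfect cube.
Check small values of y:
  y = 0: RHS = 11 is not a perfect cube.
  y = 1: RHS = 17 is not a perfect cube.
  y = -1: RHS = 5 is not a perfect cube.
  y = 2: RHS = 59 is not a perfect cube.
  y = -2: RHS = -37 is not a perfect cube.
  y = 3: RHS = 173 is not a perfect cube.
  y = -3: RHS = -151 is not a perfect cube.
Continuing the search up to |y| = 35 finds no solutions either.
No (x, y) in the scanned range satisfies the equation.

No integer solutions with |y| ≤ 35.


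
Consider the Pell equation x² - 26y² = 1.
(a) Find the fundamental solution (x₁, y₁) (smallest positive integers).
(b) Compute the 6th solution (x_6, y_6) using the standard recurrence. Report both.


Step 1: Find the fundamental solution (x₁, y₁) of x² - 26y² = 1.
  Expand √26 as a continued fraction. a₀ = ⌊√26⌋ = 5; iterate m_{k+1} = d_k·a_k − m_k, d_{k+1} = (26 − m_{k+1}²)/d_k, a_{k+1} = ⌊(a₀ + m_{k+1})/d_{k+1}⌋ (starting m₀ = 0, d₀ = 1), with convergents p_k = a_k·p_{k-1} + p_{k-2}, q_k = a_k·q_{k-1} + q_{k-2} (p₋₁ = 1, q₋₁ = 0):
  k = 0: a₀ = 5; p₀/q₀ = 5/1; p₀² − 26·q₀² = 25 − 26 = -1.
  k = 1: m = 5, d = 1, a = ⌊(5 + 5)/1⌋ = 10; p/q = (10·5 + 1)/(10·1 + 0) = 51/10; p² − 26·q² = 2601 − 2600 = 1.
  The first convergent with p² − 26·q² = 1 gives the fundamental solution (x₁, y₁) = (51, 10).
Step 2: Apply the recurrence (x_{n+1}, y_{n+1}) = (x₁x_n + 26y₁y_n, x₁y_n + y₁x_n) repeatedly.
  From (x_1, y_1) = (51, 10): x_2 = 51·51 + 26·10·10 = 5201; y_2 = 51·10 + 10·51 = 1020.
  From (x_2, y_2) = (5201, 1020): x_3 = 51·5201 + 26·10·1020 = 530451; y_3 = 51·1020 + 10·5201 = 104030.
  From (x_3, y_3) = (530451, 104030): x_4 = 51·530451 + 26·10·104030 = 54100801; y_4 = 51·104030 + 10·530451 = 10610040.
  From (x_4, y_4) = (54100801, 10610040): x_5 = 51·54100801 + 26·10·10610040 = 5517751251; y_5 = 51·10610040 + 10·54100801 = 1082120050.
  From (x_5, y_5) = (5517751251, 1082120050): x_6 = 51·5517751251 + 26·10·1082120050 = 562756526801; y_6 = 51·1082120050 + 10·5517751251 = 110365635060.
Step 3: Verify x_6² - 26·y_6² = 316694908457124631293601 - 316694908457124631293600 = 1 (should be 1). ✓

(x_1, y_1) = (51, 10); (x_6, y_6) = (562756526801, 110365635060).


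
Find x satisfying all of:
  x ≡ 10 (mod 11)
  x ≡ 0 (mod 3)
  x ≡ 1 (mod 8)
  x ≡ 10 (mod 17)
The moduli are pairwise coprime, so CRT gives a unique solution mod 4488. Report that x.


Product of moduli M = 11 · 3 · 8 · 17 = 4488.
Merge one congruence at a time:
  Start: x ≡ 10 (mod 11).
  Combine with x ≡ 0 (mod 3); new modulus lcm = 33.
    Write x = 10 + 11·t and substitute into x ≡ 0 (mod 3): 11·t ≡ 0 − 10 = -10 (mod 3).
    Reduce coefficients mod 3: 2·t ≡ 2 (mod 3).
    The inverse of 2 mod 3 is 2 (since 2·2 = 4 = 1·3 + 1), so t ≡ 2·2 = 4 ≡ 1 (mod 3).
    Then x = 10 + 11·1 = 21, valid modulo lcm(11, 3) = 33: x ≡ 21 (mod 33).
  Combine with x ≡ 1 (mod 8); new modulus lcm = 264.
    Write x = 21 + 33·t and substitute into x ≡ 1 (mod 8): 33·t ≡ 1 − 21 = -20 (mod 8).
    Reduce coefficients mod 8: 1·t ≡ 4 (mod 8).
    So t ≡ 4 (mod 8).
    Then x = 21 + 33·4 = 153, valid modulo lcm(33, 8) = 264: x ≡ 153 (mod 264).
  Combine with x ≡ 10 (mod 17); new modulus lcm = 4488.
    Write x = 153 + 264·t and substitute into x ≡ 10 (mod 17): 264·t ≡ 10 − 153 = -143 (mod 17).
    Reduce coefficients mod 17: 9·t ≡ 10 (mod 17).
    The inverse of 9 mod 17 is 2 (since 9·2 = 18 = 1·17 + 1), so t ≡ 2·10 = 20 ≡ 3 (mod 17).
    Then x = 153 + 264·3 = 945, valid modulo lcm(264, 17) = 4488: x ≡ 945 (mod 4488).
Verify against each original: 945 mod 11 = 10, 945 mod 3 = 0, 945 mod 8 = 1, 945 mod 17 = 10.

x ≡ 945 (mod 4488).


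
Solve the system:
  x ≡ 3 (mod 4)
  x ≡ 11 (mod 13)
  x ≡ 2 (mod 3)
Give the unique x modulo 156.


Moduli 4, 13, 3 are pairwise coprime; by CRT there is a unique solution modulo M = 4 · 13 · 3 = 156.
Solve pairwise, accumulating the modulus:
  Start with x ≡ 3 (mod 4).
  Combine with x ≡ 11 (mod 13): since gcd(4, 13) = 1, we get a unique residue mod 52.
    Write x = 3 + 4·t and substitute into x ≡ 11 (mod 13): 4·t ≡ 11 − 3 = 8 (mod 13).
    The inverse of 4 mod 13 is 10 (since 4·10 = 40 = 3·13 + 1), so t ≡ 10·8 = 80 ≡ 2 (mod 13).
    Then x = 3 + 4·2 = 11, valid modulo lcm(4, 13) = 52: x ≡ 11 (mod 52).
  Combine with x ≡ 2 (mod 3): since gcd(52, 3) = 1, we get a unique residue mod 156.
    Write x = 11 + 52·t and substitute into x ≡ 2 (mod 3): 52·t ≡ 2 − 11 = -9 (mod 3).
    Reduce coefficients mod 3: 1·t ≡ 0 (mod 3).
    So t ≡ 0 (mod 3).
    Then x = 11 + 52·0 = 11, valid modulo lcm(52, 3) = 156: x ≡ 11 (mod 156).
Verify: 11 mod 4 = 3 ✓, 11 mod 13 = 11 ✓, 11 mod 3 = 2 ✓.

x ≡ 11 (mod 156).


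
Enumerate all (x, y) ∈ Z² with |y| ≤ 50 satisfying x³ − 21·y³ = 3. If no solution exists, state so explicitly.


The equation is x³ - 21y³ = 3. For fixed y, x³ = 21·y³ + 3, so a solution requires the RHS to be a perfect cube.
Strategy: iterate y from -50 to 50, compute RHS = 21·y³ + 3, and check whether it is a (positive or negative) perfect cube.
Check small values of y:
  y = 0: RHS = 3 is not a perfect cube.
  y = 1: RHS = 24 is not a perfect cube.
  y = -1: RHS = -18 is not a perfect cube.
  y = 2: RHS = 171 is not a perfect cube.
  y = -2: RHS = -165 is not a perfect cube.
  y = 3: RHS = 570 is not a perfect cube.
  y = -3: RHS = -564 is not a perfect cube.
Continuing the search up to |y| = 50 finds no solutions either.
No (x, y) in the scanned range satisfies the equation.

No integer solutions with |y| ≤ 50.
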